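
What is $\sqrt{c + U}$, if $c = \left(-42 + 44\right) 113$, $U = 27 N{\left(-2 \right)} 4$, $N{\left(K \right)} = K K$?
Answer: $\sqrt{658} \approx 25.652$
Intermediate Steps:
$N{\left(K \right)} = K^{2}$
$U = 432$ ($U = 27 \left(-2\right)^{2} \cdot 4 = 27 \cdot 4 \cdot 4 = 108 \cdot 4 = 432$)
$c = 226$ ($c = 2 \cdot 113 = 226$)
$\sqrt{c + U} = \sqrt{226 + 432} = \sqrt{658}$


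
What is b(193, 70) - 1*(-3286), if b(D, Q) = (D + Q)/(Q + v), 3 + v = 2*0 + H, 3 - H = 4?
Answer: 217139/66 ≈ 3290.0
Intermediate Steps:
H = -1 (H = 3 - 1*4 = 3 - 4 = -1)
v = -4 (v = -3 + (2*0 - 1) = -3 + (0 - 1) = -3 - 1 = -4)
b(D, Q) = (D + Q)/(-4 + Q) (b(D, Q) = (D + Q)/(Q - 4) = (D + Q)/(-4 + Q))
b(193, 70) - 1*(-3286) = (193 + 70)/(-4 + 70) - 1*(-3286) = 263/66 + 3286 = 217139/66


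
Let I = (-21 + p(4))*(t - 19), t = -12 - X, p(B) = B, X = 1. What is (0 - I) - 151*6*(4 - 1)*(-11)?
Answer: 29354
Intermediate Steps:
t = -13 (t = -12 - 1*1 = -12 - 1 = -13)
I = 544 (I = (-21 + 4)*(-13 - 19) = -17*(-32) = 544)
(0 - I) - 151*6*(4 - 1)*(-11) = (0 - 1*544) - 151*6*(4 - 1)*(-11) = (0 - 544) - 151*6*3*(-11) = -544 - 2718*(-11) = -544 - 151*(-198) = -544 + 29898 = 29354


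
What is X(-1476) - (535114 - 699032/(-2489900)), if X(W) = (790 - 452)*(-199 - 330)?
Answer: -444395036858/622475 ≈ -7.1392e+5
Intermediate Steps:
X(W) = -178802 (X(W) = 338*(-529) = -178802)
X(-1476) - (535114 - 699032/(-2489900)) = -178802 - (535114 - 699032/(-2489900)) = -178802 - (535114 - 699032*(-1/2489900)) = -178802 - (535114 + 174758/622475) = -178802 - 1*333095261908/622475 = -178802 - 333095261908/622475 = -444395036858/622475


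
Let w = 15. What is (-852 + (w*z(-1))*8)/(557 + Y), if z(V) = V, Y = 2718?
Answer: -972/3275 ≈ -0.29679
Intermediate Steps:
(-852 + (w*z(-1))*8)/(557 + Y) = (-852 + (15*(-1))*8)/(557 + 2718) = (-852 - 15*8)/3275 = (-852 - 120)*(1/3275) = -972*1/3275 = -972/3275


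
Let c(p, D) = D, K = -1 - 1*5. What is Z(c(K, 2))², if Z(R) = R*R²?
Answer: 64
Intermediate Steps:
K = -6 (K = -1 - 5 = -6)
Z(R) = R³
Z(c(K, 2))² = (2³)² = 8² = 64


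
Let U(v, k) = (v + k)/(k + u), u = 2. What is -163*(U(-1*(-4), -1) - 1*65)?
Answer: 10106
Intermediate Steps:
U(v, k) = (k + v)/(2 + k) (U(v, k) = (v + k)/(k + 2) = (k + v)/(2 + k))
-163*(U(-1*(-4), -1) - 1*65) = -163*((-1 - 1*(-4))/(2 - 1) - 1*65) = -163*((-1 + 4)/1 - 65) = -163*(1*3 - 65) = -163*(3 - 65) = -163*(-62) = 10106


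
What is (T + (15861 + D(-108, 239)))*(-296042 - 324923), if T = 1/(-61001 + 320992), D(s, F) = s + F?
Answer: -2581833419170445/259991 ≈ -9.9305e+9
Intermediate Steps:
D(s, F) = F + s
T = 1/259991 ≈ 3.8463e-6
(T + (15861 + D(-108, 239)))*(-296042 - 324923) = (1/259991 + (15861 + (239 - 108)))*(-296042 - 324923) = (1/259991 + (15861 + 131))*(-620965) = (1/259991 + 15992)*(-620965) = (4157776073/259991)*(-620965) = -2581833419170445/259991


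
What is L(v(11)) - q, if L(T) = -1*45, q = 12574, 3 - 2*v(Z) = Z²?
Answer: -12619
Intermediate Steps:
v(Z) = 3/2 - Z²/2
L(T) = -45
L(v(11)) - q = -45 - 1*12574 = -45 - 12574 = -12619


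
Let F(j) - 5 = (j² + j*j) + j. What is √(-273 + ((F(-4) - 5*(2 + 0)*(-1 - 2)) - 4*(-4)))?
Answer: I*√194 ≈ 13.928*I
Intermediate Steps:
F(j) = 5 + j + 2*j² (F(j) = 5 + ((j² + j*j) + j) = 5 + ((j² + j²) + j) = 5 + (2*j² + j) = 5 + (j + 2*j²) = 5 + j + 2*j²)
√(-273 + ((F(-4) - 5*(2 + 0)*(-1 - 2)) - 4*(-4))) = √(-273 + (((5 - 4 + 2*(-4)²) - 5*(2 + 0)*(-1 - 2)) - 4*(-4))) = √(-273 + (((5 - 4 + 2*16) - 5*2*(-3)) + 16)) = √(-273 + (((5 - 4 + 32) - 10*(-3)) + 16)) = √(-273 + ((33 - 1*(-30)) + 16)) = √(-273 + ((33 + 30) + 16)) = √(-273 + (63 + 16)) = √(-273 + 79) = √(-194) = I*√194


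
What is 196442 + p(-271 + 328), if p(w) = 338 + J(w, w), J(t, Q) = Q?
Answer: 196837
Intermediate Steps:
p(w) = 338 + w
196442 + p(-271 + 328) = 196442 + (338 + (-271 + 328)) = 196442 + (338 + 57) = 196442 + 395 = 196837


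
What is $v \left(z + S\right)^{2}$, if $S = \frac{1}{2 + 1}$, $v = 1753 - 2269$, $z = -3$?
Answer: $- \frac{11008}{3} \approx -3669.3$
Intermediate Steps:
$v = -516$
$S = \frac{1}{3} \approx 0.33333$
$v \left(z + S\right)^{2} = - 516 \left(-3 + \frac{1}{3}\right)^{2} = - 516 \left(- \frac{8}{3}\right)^{2} = \left(-516\right) \frac{64}{9} = - \frac{11008}{3}$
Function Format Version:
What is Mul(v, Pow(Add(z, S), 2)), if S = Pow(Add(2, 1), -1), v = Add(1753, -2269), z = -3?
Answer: Rational(-11008, 3) ≈ -3669.3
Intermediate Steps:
v = -516
S = Rational(1, 3) (S = Pow(3, -1) = Rational(1, 3) ≈ 0.33333)
Mul(v, Pow(Add(z, S), 2)) = Mul(-516, Pow(Add(-3, Rational(1, 3)), 2)) = Mul(-516, Pow(Rational(-8, 3), 2)) = Mul(-516, Rational(64, 9)) = Rational(-11008, 3)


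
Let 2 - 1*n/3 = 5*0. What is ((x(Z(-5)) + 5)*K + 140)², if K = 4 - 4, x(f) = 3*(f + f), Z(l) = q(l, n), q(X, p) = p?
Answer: 19600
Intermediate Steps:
n = 6 (n = 6 - 15*0 = 6 - 3*0 = 6 + 0 = 6)
Z(l) = 6
x(f) = 6*f (x(f) = 3*(2*f) = 6*f)
K = 0
((x(Z(-5)) + 5)*K + 140)² = ((6*6 + 5)*0 + 140)² = ((36 + 5)*0 + 140)² = (41*0 + 140)² = (0 + 140)² = 140² = 19600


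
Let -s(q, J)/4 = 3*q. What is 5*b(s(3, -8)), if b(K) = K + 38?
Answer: 10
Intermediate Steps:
s(q, J) = -12*q
b(K) = 38 + K
5*b(s(3, -8)) = 5*(38 - 12*3) = 5*(38 - 36) = 5*2 = 10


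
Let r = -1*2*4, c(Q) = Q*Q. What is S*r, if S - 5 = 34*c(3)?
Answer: -2488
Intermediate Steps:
c(Q) = Q²
r = -8 (r = -2*4 = -8)
S = 311 (S = 5 + 34*3² = 5 + 34*9 = 5 + 306 = 311)
S*r = 311*(-8) = -2488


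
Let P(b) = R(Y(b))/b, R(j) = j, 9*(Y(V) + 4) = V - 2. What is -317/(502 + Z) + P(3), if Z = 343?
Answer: -38134/22815 ≈ -1.6714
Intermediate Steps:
Y(V) = -38/9 + V/9 (Y(V) = -4 + (V - 2)/9 = -4 + (-2 + V)/9 = -4 + (-2/9 + V/9) = -38/9 + V/9)
P(b) = (-38/9 + b/9)/b
-317/(502 + Z) + P(3) = -317/(502 + 343) + (⅑)*(-38 + 3)/3 = -317/845 + (⅑)*(⅓)*(-35) = (1/845)*(-317) - 35/27 = -317/845 - 35/27 = -38134/22815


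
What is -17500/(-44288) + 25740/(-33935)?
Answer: -2482321/6831424 ≈ -0.36337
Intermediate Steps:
-17500/(-44288) + 25740/(-33935) = -17500*(-1/44288) + 25740*(-1/33935) = 4375/11072 - 468/617 = -2482321/6831424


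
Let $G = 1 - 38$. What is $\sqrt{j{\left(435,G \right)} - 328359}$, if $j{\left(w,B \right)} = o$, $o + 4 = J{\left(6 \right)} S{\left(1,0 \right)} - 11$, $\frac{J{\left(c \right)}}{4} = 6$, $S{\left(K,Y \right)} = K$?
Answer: $5 i \sqrt{13134} \approx 573.02 i$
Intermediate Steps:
$J{\left(c \right)} = 24$ ($J{\left(c \right)} = 4 \cdot 6 = 24$)
$G = -37$ ($G = 1 - 38 = -37$)
$o = 9$ ($o = -4 + \left(24 \cdot 1 - 11\right) = -4 + \left(24 - 11\right) = -4 + 13 = 9$)
$j{\left(w,B \right)} = 9$
$\sqrt{j{\left(435,G \right)} - 328359} = \sqrt{9 - 328359} = \sqrt{-328350} = 5 i \sqrt{13134}$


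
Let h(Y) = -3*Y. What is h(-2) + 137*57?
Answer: 7815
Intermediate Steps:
h(-2) + 137*57 = -3*(-2) + 137*57 = 6 + 7809 = 7815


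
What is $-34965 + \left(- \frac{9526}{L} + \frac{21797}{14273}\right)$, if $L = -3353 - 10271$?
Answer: $- \frac{3399349227877}{97227676} \approx -34963.0$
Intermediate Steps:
$L = -13624$ ($L = -3353 - 10271 = -13624$)
$-34965 + \left(- \frac{9526}{L} + \frac{21797}{14273}\right) = -34965 + \left(- \frac{9526}{-13624} + \frac{21797}{14273}\right) = -34965 + \left(\left(-9526\right) \left(- \frac{1}{13624}\right) + 21797 \cdot \frac{1}{14273}\right) = -34965 + \left(\frac{4763}{6812} + \frac{21797}{14273}\right) = -34965 + \frac{216463463}{97227676} = - \frac{3399349227877}{97227676}$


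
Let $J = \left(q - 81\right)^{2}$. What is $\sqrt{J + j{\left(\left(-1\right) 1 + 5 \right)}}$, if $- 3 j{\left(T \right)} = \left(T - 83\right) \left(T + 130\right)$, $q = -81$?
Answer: $\frac{\sqrt{267954}}{3} \approx 172.55$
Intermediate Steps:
$j{\left(T \right)} = - \frac{\left(-83 + T\right) \left(130 + T\right)}{3}$ ($j{\left(T \right)} = - \frac{\left(T - 83\right) \left(T + 130\right)}{3} = - \frac{\left(-83 + T\right) \left(130 + T\right)}{3}$)
$J = 26244$ ($J = \left(-81 - 81\right)^{2} = \left(-162\right)^{2} = 26244$)
$\sqrt{J + j{\left(\left(-1\right) 1 + 5 \right)}} = \sqrt{26244 - \left(- \frac{10790}{3} + \frac{\left(\left(-1\right) 1 + 5\right)^{2}}{3} + \frac{47 \left(\left(-1\right) 1 + 5\right)}{3}\right)} = \sqrt{26244 - \left(- \frac{10790}{3} + \frac{\left(-1 + 5\right)^{2}}{3} + \frac{47 \left(-1 + 5\right)}{3}\right)} = \sqrt{26244 - \left(-3534 + \frac{16}{3}\right)} = \sqrt{26244 - - \frac{10586}{3}} = \sqrt{26244 + \frac{10586}{3}} = \sqrt{\frac{89318}{3}} = \frac{\sqrt{267954}}{3}$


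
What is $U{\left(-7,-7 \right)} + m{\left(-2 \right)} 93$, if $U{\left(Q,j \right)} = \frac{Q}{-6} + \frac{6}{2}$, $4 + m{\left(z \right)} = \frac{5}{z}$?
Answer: $- \frac{1801}{3} \approx -600.33$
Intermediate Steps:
$m{\left(z \right)} = -4 + \frac{5}{z}$
$U{\left(Q,j \right)} = 3 - \frac{Q}{6}$ ($U{\left(Q,j \right)} = Q \left(- \frac{1}{6}\right) + 6 \cdot \frac{1}{2} = - \frac{Q}{6} + 3 = 3 - \frac{Q}{6}$)
$U{\left(-7,-7 \right)} + m{\left(-2 \right)} 93 = \left(3 - - \frac{7}{6}\right) + \left(-4 + \frac{5}{-2}\right) 93 = \left(3 + \frac{7}{6}\right) + \left(-4 + 5 \left(- \frac{1}{2}\right)\right) 93 = \frac{25}{6} + \left(-4 - \frac{5}{2}\right) 93 = \frac{25}{6} - \frac{1209}{2} = - \frac{1801}{3}$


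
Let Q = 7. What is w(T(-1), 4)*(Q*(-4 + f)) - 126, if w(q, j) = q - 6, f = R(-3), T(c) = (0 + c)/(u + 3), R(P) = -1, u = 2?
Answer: 91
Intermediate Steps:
T(c) = c/5 (T(c) = (0 + c)/(2 + 3) = c/5)
f = -1
w(q, j) = -6 + q
w(T(-1), 4)*(Q*(-4 + f)) - 126 = (-6 + (⅕)*(-1))*(7*(-4 - 1)) - 126 = (-6 - ⅕)*(7*(-5)) - 126 = -31/5*(-35) - 126 = 217 - 126 = 91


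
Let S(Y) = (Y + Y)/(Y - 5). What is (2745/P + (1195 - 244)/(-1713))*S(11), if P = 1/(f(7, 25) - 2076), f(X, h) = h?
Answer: -35362002082/1713 ≈ -2.0643e+7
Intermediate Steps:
S(Y) = 2*Y/(-5 + Y) (S(Y) = (2*Y)/(-5 + Y) = 2*Y/(-5 + Y))
P = -1/2051 (P = 1/(25 - 2076) = 1/(-2051) = -1/2051 ≈ -0.00048757)
(2745/P + (1195 - 244)/(-1713))*S(11) = (2745/(-1/2051) + (1195 - 244)/(-1713))*(2*11/(-5 + 11)) = (2745*(-2051) + 951*(-1/1713))*(2*11/6) = (-5629995 - 317/571)*(2*11*(1/6)) = -3214727462/571*11/3 = -35362002082/1713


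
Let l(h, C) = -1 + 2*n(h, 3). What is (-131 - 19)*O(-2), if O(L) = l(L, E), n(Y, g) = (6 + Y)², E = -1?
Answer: -4650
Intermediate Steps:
l(h, C) = -1 + 2*(6 + h)²
O(L) = -1 + 2*(6 + L)²
(-131 - 19)*O(-2) = (-131 - 19)*(-1 + 2*(6 - 2)²) = -150*(-1 + 2*4²) = -150*(-1 + 2*16) = -150*(-1 + 32) = -150*31 = -4650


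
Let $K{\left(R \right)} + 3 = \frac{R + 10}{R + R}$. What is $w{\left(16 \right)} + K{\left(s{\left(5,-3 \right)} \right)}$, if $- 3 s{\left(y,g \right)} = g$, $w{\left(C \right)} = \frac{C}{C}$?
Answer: $\frac{7}{2} \approx 3.5$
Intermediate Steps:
$w{\left(C \right)} = 1$
$s{\left(y,g \right)} = - \frac{g}{3}$
$K{\left(R \right)} = -3 + \frac{10 + R}{2 R}$ ($K{\left(R \right)} = -3 + \frac{R + 10}{R + R} = -3 + \frac{10 + R}{2 R}$)
$w{\left(16 \right)} + K{\left(s{\left(5,-3 \right)} \right)} = 1 - \left(\frac{5}{2} - \frac{5}{\left(- \frac{1}{3}\right) \left(-3\right)}\right) = 1 - \left(\frac{5}{2} - \frac{5}{1}\right) = 1 + \left(- \frac{5}{2} + 5 \cdot 1\right) = 1 + \left(- \frac{5}{2} + 5\right) = 1 + \frac{5}{2} = \frac{7}{2}$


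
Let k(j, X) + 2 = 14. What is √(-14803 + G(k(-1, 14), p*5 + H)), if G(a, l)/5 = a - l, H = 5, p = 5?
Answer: I*√14893 ≈ 122.04*I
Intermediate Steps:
k(j, X) = 12 (k(j, X) = -2 + 14 = 12)
G(a, l) = -5*l + 5*a (G(a, l) = 5*(a - l) = -5*l + 5*a)
√(-14803 + G(k(-1, 14), p*5 + H)) = √(-14803 + (-5*(5*5 + 5) + 5*12)) = √(-14803 + (-5*(25 + 5) + 60)) = √(-14803 + (-5*30 + 60)) = √(-14803 + (-150 + 60)) = √(-14803 - 90) = √(-14893) = I*√14893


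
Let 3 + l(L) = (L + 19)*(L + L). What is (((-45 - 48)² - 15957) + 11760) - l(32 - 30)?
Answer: 4371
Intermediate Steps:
l(L) = -3 + 2*L*(19 + L) (l(L) = -3 + (L + 19)*(L + L) = -3 + (19 + L)*(2*L) = -3 + 2*L*(19 + L))
(((-45 - 48)² - 15957) + 11760) - l(32 - 30) = (((-45 - 48)² - 15957) + 11760) - (-3 + 2*(32 - 30)² + 38*(32 - 30)) = (((-93)² - 15957) + 11760) - (-3 + 2*2² + 38*2) = ((8649 - 15957) + 11760) - (-3 + 2*4 + 76) = (-7308 + 11760) - (-3 + 8 + 76) = 4452 - 1*81 = 4452 - 81 = 4371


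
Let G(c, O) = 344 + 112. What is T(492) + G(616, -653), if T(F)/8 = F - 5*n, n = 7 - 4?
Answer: 4272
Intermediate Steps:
n = 3
G(c, O) = 456
T(F) = -120 + 8*F (T(F) = 8*(F - 5*3) = 8*(F - 15) = 8*(-15 + F) = -120 + 8*F)
T(492) + G(616, -653) = (-120 + 8*492) + 456 = (-120 + 3936) + 456 = 3816 + 456 = 4272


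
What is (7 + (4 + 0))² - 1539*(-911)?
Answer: 1402150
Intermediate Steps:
(7 + (4 + 0))² - 1539*(-911) = (7 + 4)² + 1402029 = 11² + 1402029 = 121 + 1402029 = 1402150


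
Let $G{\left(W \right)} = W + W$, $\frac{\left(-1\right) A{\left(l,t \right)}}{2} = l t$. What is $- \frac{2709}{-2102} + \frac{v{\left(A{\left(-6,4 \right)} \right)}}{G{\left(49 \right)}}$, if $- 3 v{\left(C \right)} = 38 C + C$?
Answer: $- \frac{523083}{102998} \approx -5.0786$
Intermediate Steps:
$A{\left(l,t \right)} = - 2 l t$
$v{\left(C \right)} = - 13 C$ ($v{\left(C \right)} = - \frac{38 C + C}{3} = - \frac{39 C}{3} = - 13 C$)
$G{\left(W \right)} = 2 W$
$- \frac{2709}{-2102} + \frac{v{\left(A{\left(-6,4 \right)} \right)}}{G{\left(49 \right)}} = - \frac{2709}{-2102} + \frac{\left(-13\right) \left(\left(-2\right) \left(-6\right) 4\right)}{2 \cdot 49} = \left(-2709\right) \left(- \frac{1}{2102}\right) + \frac{\left(-13\right) 48}{98} = \frac{2709}{2102} - \frac{312}{49} = - \frac{523083}{102998}$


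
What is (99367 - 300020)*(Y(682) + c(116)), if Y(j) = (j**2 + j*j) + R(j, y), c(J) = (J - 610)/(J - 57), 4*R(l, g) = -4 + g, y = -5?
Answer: -44050561221713/236 ≈ -1.8665e+11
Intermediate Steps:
R(l, g) = -1 + g/4 (R(l, g) = (-4 + g)/4 = -1 + g/4)
c(J) = (-610 + J)/(-57 + J)
Y(j) = -9/4 + 2*j**2 (Y(j) = (j**2 + j*j) + (-1 + (1/4)*(-5)) = (j**2 + j**2) + (-1 - 5/4) = 2*j**2 - 9/4 = -9/4 + 2*j**2)
(99367 - 300020)*(Y(682) + c(116)) = (99367 - 300020)*((-9/4 + 2*682**2) + (-610 + 116)/(-57 + 116)) = -200653*((-9/4 + 2*465124) - 494/59) = -200653*((-9/4 + 930248) + (1/59)*(-494)) = -200653*(3720983/4 - 494/59) = -200653*219536021/236 = -44050561221713/236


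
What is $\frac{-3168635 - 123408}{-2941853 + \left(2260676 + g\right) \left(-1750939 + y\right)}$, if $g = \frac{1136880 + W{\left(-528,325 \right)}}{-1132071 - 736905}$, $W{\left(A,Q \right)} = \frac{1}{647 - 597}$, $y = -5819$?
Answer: $\frac{51272911316400}{61854734482071438007} \approx 8.2892 \cdot 10^{-7}$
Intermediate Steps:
$W{\left(A,Q \right)} = \frac{1}{50}$
$g = - \frac{56844001}{93448800}$ ($g = \frac{1136880 + \frac{1}{50}}{-1132071 - 736905} = \frac{56844001}{50 \left(-1868976\right)} = \frac{56844001}{50} \left(- \frac{1}{1868976}\right) = - \frac{56844001}{93448800} \approx -0.60829$)
$\frac{-3168635 - 123408}{-2941853 + \left(2260676 + g\right) \left(-1750939 + y\right)} = \frac{-3168635 - 123408}{-2941853 + \left(2260676 - \frac{56844001}{93448800}\right) \left(-1750939 - 5819\right)} = - \frac{3292043}{-2941853 + \frac{211257402544799}{93448800} \left(-1756758\right)} = - \frac{3292043}{-2941853 - \frac{61854688663299333607}{15574800}} = - \frac{3292043}{- \frac{61854734482071438007}{15574800}} = \left(-3292043\right) \left(- \frac{15574800}{61854734482071438007}\right) = \frac{51272911316400}{61854734482071438007}$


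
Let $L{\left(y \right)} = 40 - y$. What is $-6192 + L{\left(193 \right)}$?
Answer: $-6345$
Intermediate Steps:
$-6192 + L{\left(193 \right)} = -6192 + \left(40 - 193\right) = -6192 - 153 = -6345$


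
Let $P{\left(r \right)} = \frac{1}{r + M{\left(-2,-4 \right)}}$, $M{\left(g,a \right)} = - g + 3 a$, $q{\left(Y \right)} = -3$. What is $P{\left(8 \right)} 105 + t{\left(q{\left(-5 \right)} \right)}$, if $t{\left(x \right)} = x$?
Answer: $- \frac{111}{2} \approx -55.5$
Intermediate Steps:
$P{\left(r \right)} = \frac{1}{-10 + r}$ ($P{\left(r \right)} = \frac{1}{r + \left(\left(-1\right) \left(-2\right) + 3 \left(-4\right)\right)} = \frac{1}{r + \left(2 - 12\right)} = \frac{1}{r - 10} = \frac{1}{-10 + r}$)
$P{\left(8 \right)} 105 + t{\left(q{\left(-5 \right)} \right)} = \frac{1}{-10 + 8} \cdot 105 - 3 = \frac{1}{-2} \cdot 105 - 3 = \left(- \frac{1}{2}\right) 105 - 3 = - \frac{105}{2} - 3 = - \frac{111}{2}$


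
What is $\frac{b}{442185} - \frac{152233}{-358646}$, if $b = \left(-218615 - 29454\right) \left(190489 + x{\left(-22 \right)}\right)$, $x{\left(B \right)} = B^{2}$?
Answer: $- \frac{16990600846711397}{158587881510} \approx -1.0714 \cdot 10^{5}$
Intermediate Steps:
$b = -47374481137$ ($b = \left(-218615 - 29454\right) \left(190489 + \left(-22\right)^{2}\right) = - 248069 \left(190489 + 484\right) = \left(-248069\right) 190973 = -47374481137$)
$\frac{b}{442185} - \frac{152233}{-358646} = - \frac{47374481137}{442185} - \frac{152233}{-358646} = \left(-47374481137\right) \frac{1}{442185} - - \frac{152233}{358646} = - \frac{47374481137}{442185} + \frac{152233}{358646} = - \frac{16990600846711397}{158587881510}$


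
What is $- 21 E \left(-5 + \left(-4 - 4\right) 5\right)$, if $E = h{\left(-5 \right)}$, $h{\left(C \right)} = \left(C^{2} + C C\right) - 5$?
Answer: $42525$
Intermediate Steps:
$h{\left(C \right)} = -5 + 2 C^{2}$ ($h{\left(C \right)} = \left(C^{2} + C^{2}\right) - 5 = 2 C^{2} - 5 = -5 + 2 C^{2}$)
$E = 45$ ($E = -5 + 2 \left(-5\right)^{2} = -5 + 2 \cdot 25 = -5 + 50 = 45$)
$- 21 E \left(-5 + \left(-4 - 4\right) 5\right) = \left(-21\right) 45 \left(-5 + \left(-4 - 4\right) 5\right) = - 945 \left(-5 + \left(-4 - 4\right) 5\right) = - 945 \left(-5 - 40\right) = \left(-945\right) \left(-45\right) = 42525$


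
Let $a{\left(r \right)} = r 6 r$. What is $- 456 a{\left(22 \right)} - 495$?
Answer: $-1324719$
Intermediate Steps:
$a{\left(r \right)} = 6 r^{2}$ ($a{\left(r \right)} = 6 r r = 6 r^{2}$)
$- 456 a{\left(22 \right)} - 495 = - 456 \cdot 6 \cdot 22^{2} - 495 = - 456 \cdot 6 \cdot 484 - 495 = \left(-456\right) 2904 - 495 = -1324224 - 495 = -1324719$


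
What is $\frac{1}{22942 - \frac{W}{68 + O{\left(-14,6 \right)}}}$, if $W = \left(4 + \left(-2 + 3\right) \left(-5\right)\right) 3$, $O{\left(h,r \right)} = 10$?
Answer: $\frac{26}{596493} \approx 4.3588 \cdot 10^{-5}$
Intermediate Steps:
$W = -3$ ($W = \left(4 + 1 \left(-5\right)\right) 3 = \left(4 - 5\right) 3 = \left(-1\right) 3 = -3$)
$\frac{1}{22942 - \frac{W}{68 + O{\left(-14,6 \right)}}} = \frac{1}{22942 - \frac{1}{68 + 10} \left(-3\right)} = \frac{1}{22942 - \frac{1}{78} \left(-3\right)} = \frac{1}{22942 - - \frac{1}{26}} = \frac{1}{22942 + \frac{1}{26}} = \frac{1}{\frac{596493}{26}} = \frac{26}{596493}$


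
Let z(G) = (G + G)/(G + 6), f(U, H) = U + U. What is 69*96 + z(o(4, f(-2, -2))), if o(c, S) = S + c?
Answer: 6624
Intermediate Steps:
f(U, H) = 2*U
z(G) = 2*G/(6 + G) (z(G) = (2*G)/(6 + G) = 2*G/(6 + G))
69*96 + z(o(4, f(-2, -2))) = 69*96 + 2*(2*(-2) + 4)/(6 + (2*(-2) + 4)) = 6624 + 2*(-4 + 4)/(6 + (-4 + 4)) = 6624 + 2*0/(6 + 0) = 6624 + 2*0/6 = 6624 + 2*0*(1/6) = 6624 + 0 = 6624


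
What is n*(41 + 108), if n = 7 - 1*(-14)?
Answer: 3129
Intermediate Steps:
n = 21 (n = 7 + 14 = 21)
n*(41 + 108) = 21*(41 + 108) = 21*149 = 3129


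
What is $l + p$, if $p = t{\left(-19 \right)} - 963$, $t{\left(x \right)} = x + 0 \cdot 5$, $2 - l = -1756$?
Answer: $776$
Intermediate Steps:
$l = 1758$ ($l = 2 - -1756 = 2 + 1756 = 1758$)
$t{\left(x \right)} = x$ ($t{\left(x \right)} = x + 0 = x$)
$p = -982$ ($p = -19 - 963 = -982$)
$l + p = 1758 - 982 = 776$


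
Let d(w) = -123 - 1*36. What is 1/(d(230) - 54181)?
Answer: -1/54340 ≈ -1.8403e-5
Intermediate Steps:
d(w) = -159 (d(w) = -123 - 36 = -159)
1/(d(230) - 54181) = 1/(-159 - 54181) = 1/(-54340) = -1/54340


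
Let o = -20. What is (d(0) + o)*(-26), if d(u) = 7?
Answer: 338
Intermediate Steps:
(d(0) + o)*(-26) = (7 - 20)*(-26) = -13*(-26) = 338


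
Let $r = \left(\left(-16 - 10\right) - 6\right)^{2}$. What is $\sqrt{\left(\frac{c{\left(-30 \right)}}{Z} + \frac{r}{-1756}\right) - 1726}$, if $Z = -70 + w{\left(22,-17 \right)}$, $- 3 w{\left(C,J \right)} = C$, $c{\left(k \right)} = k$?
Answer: $\frac{i \sqrt{1119115563215}}{25462} \approx 41.547 i$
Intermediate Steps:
$w{\left(C,J \right)} = - \frac{C}{3}$
$r = 1024$ ($r = \left(-26 - 6\right)^{2} = \left(-32\right)^{2} = 1024$)
$Z = - \frac{232}{3}$ ($Z = -70 - \frac{22}{3} = - \frac{232}{3} \approx -77.333$)
$\sqrt{\left(\frac{c{\left(-30 \right)}}{Z} + \frac{r}{-1756}\right) - 1726} = \sqrt{\left(- \frac{30}{- \frac{232}{3}} + \frac{1024}{-1756}\right) - 1726} = \sqrt{\left(\left(-30\right) \left(- \frac{3}{232}\right) + 1024 \left(- \frac{1}{1756}\right)\right) - 1726} = \sqrt{\left(\frac{45}{116} - \frac{256}{439}\right) - 1726} = \sqrt{- \frac{9941}{50924} - 1726} = \sqrt{- \frac{87904765}{50924}} = \frac{i \sqrt{1119115563215}}{25462}$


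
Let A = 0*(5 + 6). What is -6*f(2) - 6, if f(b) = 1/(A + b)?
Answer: -9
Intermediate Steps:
A = 0 (A = 0*11 = 0)
f(b) = 1/b (f(b) = 1/(0 + b) = 1/b)
-6*f(2) - 6 = -6/2 - 6 = -6*1/2 - 6 = -3 - 6 = -9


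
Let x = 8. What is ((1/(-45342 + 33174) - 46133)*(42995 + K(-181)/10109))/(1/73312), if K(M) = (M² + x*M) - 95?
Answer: -203273439974224755940/1397799 ≈ -1.4542e+14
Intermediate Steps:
K(M) = -95 + M² + 8*M (K(M) = (M² + 8*M) - 95 = -95 + M² + 8*M)
((1/(-45342 + 33174) - 46133)*(42995 + K(-181)/10109))/(1/73312) = ((1/(-45342 + 33174) - 46133)*(42995 + (-95 + (-181)² + 8*(-181))/10109))/(1/73312) = ((1/(-12168) - 46133)*(42995 + (-95 + 32761 - 1448)*(1/10109)))/(1/73312) = ((-1/12168 - 46133)*(42995 + 31218*(1/10109)))*73312 = -561346345*(42995 + 2838/919)/12168*73312 = -561346345/12168*39515243/919*73312 = -22181737229836835/11182392*73312 = -203273439974224755940/1397799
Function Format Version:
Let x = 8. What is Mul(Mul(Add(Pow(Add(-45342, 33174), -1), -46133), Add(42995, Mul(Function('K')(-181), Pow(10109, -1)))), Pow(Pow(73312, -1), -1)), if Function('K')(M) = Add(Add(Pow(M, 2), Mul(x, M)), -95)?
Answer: Rational(-203273439974224755940, 1397799) ≈ -1.4542e+14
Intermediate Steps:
Function('K')(M) = Add(-95, Pow(M, 2), Mul(8, M)) (Function('K')(M) = Add(Add(Pow(M, 2), Mul(8, M)), -95) = Add(-95, Pow(M, 2), Mul(8, M)))
Mul(Mul(Add(Pow(Add(-45342, 33174), -1), -46133), Add(42995, Mul(Function('K')(-181), Pow(10109, -1)))), Pow(Pow(73312, -1), -1)) = Mul(Mul(Add(Pow(Add(-45342, 33174), -1), -46133), Add(42995, Mul(Add(-95, Pow(-181, 2), Mul(8, -181)), Pow(10109, -1)))), Pow(Pow(73312, -1), -1)) = Mul(Mul(Add(Pow(-12168, -1), -46133), Add(42995, Mul(Add(-95, 32761, -1448), Rational(1, 10109)))), Pow(Rational(1, 73312), -1)) = Mul(Mul(Add(Rational(-1, 12168), -46133), Add(42995, Mul(31218, Rational(1, 10109)))), 73312) = Mul(Mul(Rational(-561346345, 12168), Add(42995, Rational(2838, 919))), 73312) = Mul(Mul(Rational(-561346345, 12168), Rational(39515243, 919)), 73312) = Mul(Rational(-22181737229836835, 11182392), 73312) = Rational(-203273439974224755940, 1397799)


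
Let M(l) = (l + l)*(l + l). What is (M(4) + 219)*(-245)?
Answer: -69335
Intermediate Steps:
M(l) = 4*l**2 (M(l) = (2*l)*(2*l) = 4*l**2)
(M(4) + 219)*(-245) = (4*4**2 + 219)*(-245) = (4*16 + 219)*(-245) = (64 + 219)*(-245) = 283*(-245) = -69335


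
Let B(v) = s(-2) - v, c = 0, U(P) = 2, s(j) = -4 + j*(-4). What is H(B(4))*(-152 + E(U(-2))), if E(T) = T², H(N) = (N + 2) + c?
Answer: -296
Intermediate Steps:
s(j) = -4 - 4*j
B(v) = 4 - v (B(v) = (-4 - 4*(-2)) - v = (-4 + 8) - v = 4 - v)
H(N) = 2 + N (H(N) = (N + 2) + 0 = (2 + N) + 0 = 2 + N)
H(B(4))*(-152 + E(U(-2))) = (2 + (4 - 1*4))*(-152 + 2²) = (2 + (4 - 4))*(-152 + 4) = (2 + 0)*(-148) = 2*(-148) = -296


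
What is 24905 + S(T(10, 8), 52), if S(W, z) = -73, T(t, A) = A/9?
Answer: 24832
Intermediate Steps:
T(t, A) = A/9 (T(t, A) = A*(⅑) = A/9)
24905 + S(T(10, 8), 52) = 24905 - 73 = 24832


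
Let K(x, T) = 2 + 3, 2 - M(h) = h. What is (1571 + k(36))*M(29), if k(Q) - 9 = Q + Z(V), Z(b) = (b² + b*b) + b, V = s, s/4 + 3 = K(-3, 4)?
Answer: -47304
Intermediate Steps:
M(h) = 2 - h
K(x, T) = 5
s = 8 (s = -12 + 4*5 = -12 + 20 = 8)
V = 8
Z(b) = b + 2*b² (Z(b) = (b² + b²) + b = 2*b² + b = b + 2*b²)
k(Q) = 145 + Q (k(Q) = 9 + (Q + 8*(1 + 2*8)) = 9 + (Q + 8*(1 + 16)) = 9 + (Q + 8*17) = 9 + (Q + 136) = 9 + (136 + Q) = 145 + Q)
(1571 + k(36))*M(29) = (1571 + (145 + 36))*(2 - 1*29) = (1571 + 181)*(2 - 29) = 1752*(-27) = -47304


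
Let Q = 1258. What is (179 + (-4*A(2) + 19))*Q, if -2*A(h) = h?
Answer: 254116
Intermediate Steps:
A(h) = -h/2
(179 + (-4*A(2) + 19))*Q = (179 + (-(-2)*2 + 19))*1258 = (179 + (-4*(-1) + 19))*1258 = (179 + (4 + 19))*1258 = (179 + 23)*1258 = 202*1258 = 254116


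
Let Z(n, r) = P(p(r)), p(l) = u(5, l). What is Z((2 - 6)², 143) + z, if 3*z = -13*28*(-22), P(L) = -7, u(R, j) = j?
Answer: 7987/3 ≈ 2662.3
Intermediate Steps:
p(l) = l
Z(n, r) = -7
z = 8008/3 (z = (-13*28*(-22))/3 = (-364*(-22))/3 = (⅓)*8008 = 8008/3 ≈ 2669.3)
Z((2 - 6)², 143) + z = -7 + 8008/3 = 7987/3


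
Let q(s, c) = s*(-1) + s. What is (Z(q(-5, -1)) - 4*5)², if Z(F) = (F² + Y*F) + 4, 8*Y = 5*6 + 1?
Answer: 256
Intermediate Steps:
q(s, c) = 0 (q(s, c) = -s + s = 0)
Y = 31/8 (Y = (5*6 + 1)/8 = (30 + 1)/8 = (⅛)*31 = 31/8 ≈ 3.8750)
Z(F) = 4 + F² + 31*F/8 (Z(F) = (F² + 31*F/8) + 4 = 4 + F² + 31*F/8)
(Z(q(-5, -1)) - 4*5)² = ((4 + 0² + (31/8)*0) - 4*5)² = ((4 + 0 + 0) - 20)² = (4 - 20)² = (-16)² = 256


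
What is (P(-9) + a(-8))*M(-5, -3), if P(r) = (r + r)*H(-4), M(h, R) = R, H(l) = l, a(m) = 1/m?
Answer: -1725/8 ≈ -215.63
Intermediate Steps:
P(r) = -8*r (P(r) = (r + r)*(-4) = (2*r)*(-4) = -8*r)
(P(-9) + a(-8))*M(-5, -3) = (-8*(-9) + 1/(-8))*(-3) = (72 - ⅛)*(-3) = (575/8)*(-3) = -1725/8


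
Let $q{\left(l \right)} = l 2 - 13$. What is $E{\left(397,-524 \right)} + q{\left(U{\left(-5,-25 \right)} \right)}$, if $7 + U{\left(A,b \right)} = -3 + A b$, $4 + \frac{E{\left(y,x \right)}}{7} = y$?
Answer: $2968$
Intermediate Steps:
$E{\left(y,x \right)} = -28 + 7 y$
$U{\left(A,b \right)} = -10 + A b$ ($U{\left(A,b \right)} = -7 + \left(-3 + A b\right) = -10 + A b$)
$q{\left(l \right)} = -13 + 2 l$ ($q{\left(l \right)} = 2 l - 13 = -13 + 2 l$)
$E{\left(397,-524 \right)} + q{\left(U{\left(-5,-25 \right)} \right)} = \left(-28 + 7 \cdot 397\right) - \left(13 - 2 \left(-10 - -125\right)\right) = \left(-28 + 2779\right) - \left(13 - 2 \left(-10 + 125\right)\right) = 2751 + \left(-13 + 2 \cdot 115\right) = 2751 + \left(-13 + 230\right) = 2751 + 217 = 2968$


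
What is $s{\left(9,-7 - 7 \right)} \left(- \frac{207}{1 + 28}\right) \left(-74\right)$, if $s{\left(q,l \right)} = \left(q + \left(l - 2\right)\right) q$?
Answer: $- \frac{965034}{29} \approx -33277.0$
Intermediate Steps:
$s{\left(q,l \right)} = q \left(-2 + l + q\right)$ ($s{\left(q,l \right)} = \left(q + \left(-2 + l\right)\right) q = \left(-2 + l + q\right) q = q \left(-2 + l + q\right)$)
$s{\left(9,-7 - 7 \right)} \left(- \frac{207}{1 + 28}\right) \left(-74\right) = 9 \left(-2 - 14 + 9\right) \left(- \frac{207}{1 + 28}\right) \left(-74\right) = 9 \left(-2 - 14 + 9\right) \left(- \frac{207}{29}\right) \left(-74\right) = 9 \left(-7\right) \left(\left(-207\right) \frac{1}{29}\right) \left(-74\right) = \left(-63\right) \left(- \frac{207}{29}\right) \left(-74\right) = \frac{13041}{29} \left(-74\right) = - \frac{965034}{29}$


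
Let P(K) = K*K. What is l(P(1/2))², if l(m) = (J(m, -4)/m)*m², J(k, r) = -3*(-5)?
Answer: 225/16 ≈ 14.063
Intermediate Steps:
J(k, r) = 15
P(K) = K²
l(m) = 15*m (l(m) = (15/m)*m² = 15*m)
l(P(1/2))² = (15*(1/2)²)² = (15*(1*(½))²)² = (15*(½)²)² = (15*(¼))² = (15/4)² = 225/16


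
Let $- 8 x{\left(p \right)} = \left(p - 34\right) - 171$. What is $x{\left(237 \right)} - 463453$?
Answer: $-463457$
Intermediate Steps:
$x{\left(p \right)} = \frac{205}{8} - \frac{p}{8}$ ($x{\left(p \right)} = - \frac{\left(p - 34\right) - 171}{8} = - \frac{\left(-34 + p\right) - 171}{8} = - \frac{-205 + p}{8} = \frac{205}{8} - \frac{p}{8}$)
$x{\left(237 \right)} - 463453 = \left(\frac{205}{8} - \frac{237}{8}\right) - 463453 = -4 - 463453 = -463457$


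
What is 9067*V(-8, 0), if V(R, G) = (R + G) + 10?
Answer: 18134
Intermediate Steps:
V(R, G) = 10 + G + R (V(R, G) = (G + R) + 10 = 10 + G + R)
9067*V(-8, 0) = 9067*(10 + 0 - 8) = 9067*2 = 18134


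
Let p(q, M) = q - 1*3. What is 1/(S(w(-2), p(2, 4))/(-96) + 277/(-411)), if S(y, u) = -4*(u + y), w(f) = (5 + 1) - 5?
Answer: -411/277 ≈ -1.4838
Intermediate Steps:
w(f) = 1 (w(f) = 6 - 5 = 1)
p(q, M) = -3 + q (p(q, M) = q - 3 = -3 + q)
S(y, u) = -4*u - 4*y
1/(S(w(-2), p(2, 4))/(-96) + 277/(-411)) = 1/((-4*(-3 + 2) - 4*1)/(-96) + 277/(-411)) = 1/((-4*(-1) - 4)*(-1/96) + 277*(-1/411)) = 1/((4 - 4)*(-1/96) - 277/411) = 1/(0*(-1/96) - 277/411) = 1/(0 - 277/411) = 1/(-277/411) = -411/277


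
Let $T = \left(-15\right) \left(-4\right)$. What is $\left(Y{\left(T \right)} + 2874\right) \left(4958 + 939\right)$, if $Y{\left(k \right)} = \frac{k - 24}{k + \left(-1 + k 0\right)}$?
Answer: $\frac{1000142994}{59} \approx 1.6952 \cdot 10^{7}$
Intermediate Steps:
$T = 60$
$Y{\left(k \right)} = \frac{-24 + k}{-1 + k}$ ($Y{\left(k \right)} = \frac{-24 + k}{k + \left(-1 + 0\right)} = \frac{-24 + k}{k - 1} = \frac{-24 + k}{-1 + k}$)
$\left(Y{\left(T \right)} + 2874\right) \left(4958 + 939\right) = \left(\frac{-24 + 60}{-1 + 60} + 2874\right) \left(4958 + 939\right) = \left(\frac{1}{59} \cdot 36 + 2874\right) 5897 = \left(\frac{36}{59} + 2874\right) 5897 = \frac{169602}{59} \cdot 5897 = \frac{1000142994}{59}$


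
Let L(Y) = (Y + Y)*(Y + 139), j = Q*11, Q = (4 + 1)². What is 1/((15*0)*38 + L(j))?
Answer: 1/227700 ≈ 4.3917e-6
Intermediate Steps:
Q = 25 (Q = 5² = 25)
j = 275 (j = 25*11 = 275)
L(Y) = 2*Y*(139 + Y) (L(Y) = (2*Y)*(139 + Y) = 2*Y*(139 + Y))
1/((15*0)*38 + L(j)) = 1/((15*0)*38 + 2*275*(139 + 275)) = 1/(0*38 + 2*275*414) = 1/(0 + 227700) = 1/227700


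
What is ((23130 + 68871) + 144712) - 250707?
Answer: -13994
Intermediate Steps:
((23130 + 68871) + 144712) - 250707 = (92001 + 144712) - 250707 = 236713 - 250707 = -13994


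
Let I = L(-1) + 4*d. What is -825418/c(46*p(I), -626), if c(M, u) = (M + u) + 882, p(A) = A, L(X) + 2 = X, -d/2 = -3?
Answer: -412709/611 ≈ -675.46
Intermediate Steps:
d = 6 (d = -2*(-3) = 6)
L(X) = -2 + X
I = 21 (I = (-2 - 1) + 4*6 = -3 + 24 = 21)
c(M, u) = 882 + M + u
-825418/c(46*p(I), -626) = -825418/(882 + 46*21 - 626) = -825418/(882 + 966 - 626) = -825418/1222 = -825418*1/1222 = -412709/611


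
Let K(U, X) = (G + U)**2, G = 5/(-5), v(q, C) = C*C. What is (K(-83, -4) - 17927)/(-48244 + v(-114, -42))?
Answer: 1553/6640 ≈ 0.23389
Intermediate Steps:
v(q, C) = C**2
G = -1 (G = 5*(-1/5) = -1)
K(U, X) = (-1 + U)**2
(K(-83, -4) - 17927)/(-48244 + v(-114, -42)) = ((-1 - 83)**2 - 17927)/(-48244 + (-42)**2) = ((-84)**2 - 17927)/(-48244 + 1764) = (7056 - 17927)/(-46480) = -10871*(-1/46480) = 1553/6640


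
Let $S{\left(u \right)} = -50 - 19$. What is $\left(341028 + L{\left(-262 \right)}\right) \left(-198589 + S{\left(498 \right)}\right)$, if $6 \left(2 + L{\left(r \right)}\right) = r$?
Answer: $- \frac{203216605126}{3} \approx -6.7739 \cdot 10^{10}$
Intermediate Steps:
$S{\left(u \right)} = -69$
$L{\left(r \right)} = -2 + \frac{r}{6}$
$\left(341028 + L{\left(-262 \right)}\right) \left(-198589 + S{\left(498 \right)}\right) = \left(341028 + \left(-2 + \frac{1}{6} \left(-262\right)\right)\right) \left(-198589 - 69\right) = \left(341028 - \frac{137}{3}\right) \left(-198658\right) = \frac{1022947}{3} \left(-198658\right) = - \frac{203216605126}{3}$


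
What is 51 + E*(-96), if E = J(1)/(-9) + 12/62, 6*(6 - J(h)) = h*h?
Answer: 26405/279 ≈ 94.642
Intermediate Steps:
J(h) = 6 - h²/6 (J(h) = 6 - h*h/6 = 6 - h²/6)
E = -761/1674 (E = (6 - ⅙*1²)/(-9) + 12/62 = (6 - ⅙*1)*(-⅑) + 12*(1/62) = (6 - ⅙)*(-⅑) + 6/31 = (35/6)*(-⅑) + 6/31 = -35/54 + 6/31 = -761/1674 ≈ -0.45460)
51 + E*(-96) = 51 - 761/1674*(-96) = 51 + 12176/279 = 26405/279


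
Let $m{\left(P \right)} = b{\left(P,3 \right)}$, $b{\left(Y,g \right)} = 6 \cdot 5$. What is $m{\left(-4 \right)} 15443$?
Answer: $463290$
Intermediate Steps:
$b{\left(Y,g \right)} = 30$
$m{\left(P \right)} = 30$
$m{\left(-4 \right)} 15443 = 30 \cdot 15443 = 463290$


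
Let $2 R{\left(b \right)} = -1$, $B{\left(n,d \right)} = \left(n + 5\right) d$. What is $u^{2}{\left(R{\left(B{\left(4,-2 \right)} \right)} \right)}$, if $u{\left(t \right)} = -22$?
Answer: $484$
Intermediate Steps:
$B{\left(n,d \right)} = d \left(5 + n\right)$ ($B{\left(n,d \right)} = \left(5 + n\right) d = d \left(5 + n\right)$)
$R{\left(b \right)} = - \frac{1}{2}$ ($R{\left(b \right)} = \frac{1}{2} \left(-1\right) = - \frac{1}{2}$)
$u^{2}{\left(R{\left(B{\left(4,-2 \right)} \right)} \right)} = \left(-22\right)^{2} = 484$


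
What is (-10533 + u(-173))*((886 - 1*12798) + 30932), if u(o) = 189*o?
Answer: -822234600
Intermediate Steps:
(-10533 + u(-173))*((886 - 1*12798) + 30932) = (-10533 + 189*(-173))*((886 - 1*12798) + 30932) = (-10533 - 32697)*((886 - 12798) + 30932) = -43230*(-11912 + 30932) = -43230*19020 = -822234600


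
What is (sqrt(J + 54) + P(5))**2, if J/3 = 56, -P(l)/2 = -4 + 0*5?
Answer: (8 + sqrt(222))**2 ≈ 524.39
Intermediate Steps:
P(l) = 8 (P(l) = -2*(-4 + 0*5) = -2*(-4 + 0) = -2*(-4) = 8)
J = 168 (J = 3*56 = 168)
(sqrt(J + 54) + P(5))**2 = (sqrt(168 + 54) + 8)**2 = (sqrt(222) + 8)**2 = (8 + sqrt(222))**2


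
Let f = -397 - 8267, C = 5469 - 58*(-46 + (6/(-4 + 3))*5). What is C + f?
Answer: 1213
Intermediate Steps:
C = 9877 (C = 5469 - 58*(-46 + (6/(-1))*5) = 5469 - 58*(-46 - 1*6*5) = 5469 - 58*(-46 - 6*5) = 5469 - 58*(-46 - 30) = 5469 - 58*(-76) = 5469 + 4408 = 9877)
f = -8664
C + f = 9877 - 8664 = 1213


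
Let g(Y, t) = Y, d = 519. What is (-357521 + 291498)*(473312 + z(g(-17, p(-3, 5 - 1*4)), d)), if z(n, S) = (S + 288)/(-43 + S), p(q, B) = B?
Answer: -14874804892337/476 ≈ -3.1250e+10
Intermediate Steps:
z(n, S) = (288 + S)/(-43 + S)
(-357521 + 291498)*(473312 + z(g(-17, p(-3, 5 - 1*4)), d)) = (-357521 + 291498)*(473312 + (288 + 519)/(-43 + 519)) = -66023*(473312 + 807/476) = -66023*225297319/476 = -14874804892337/476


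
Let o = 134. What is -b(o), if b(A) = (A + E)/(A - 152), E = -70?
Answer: 32/9 ≈ 3.5556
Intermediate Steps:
b(A) = (-70 + A)/(-152 + A) (b(A) = (A - 70)/(A - 152) = (-70 + A)/(-152 + A))
-b(o) = -(-70 + 134)/(-152 + 134) = -64/(-18) = -(-1)*64/18 = -1*(-32/9) = 32/9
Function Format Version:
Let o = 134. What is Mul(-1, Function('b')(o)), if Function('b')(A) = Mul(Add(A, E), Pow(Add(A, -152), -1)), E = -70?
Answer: Rational(32, 9) ≈ 3.5556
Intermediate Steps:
Function('b')(A) = Mul(Pow(Add(-152, A), -1), Add(-70, A)) (Function('b')(A) = Mul(Add(A, -70), Pow(Add(A, -152), -1)) = Mul(Add(-70, A), Pow(Add(-152, A), -1)) = Mul(Pow(Add(-152, A), -1), Add(-70, A)))
Mul(-1, Function('b')(o)) = Mul(-1, Mul(Pow(Add(-152, 134), -1), Add(-70, 134))) = Mul(-1, Mul(Pow(-18, -1), 64)) = Mul(-1, Mul(Rational(-1, 18), 64)) = Mul(-1, Rational(-32, 9)) = Rational(32, 9)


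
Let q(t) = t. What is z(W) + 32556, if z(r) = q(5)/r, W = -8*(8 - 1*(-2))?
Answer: 520895/16 ≈ 32556.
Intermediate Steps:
W = -80 (W = -8*(8 + 2) = -8*10 = -80)
z(r) = 5/r
z(W) + 32556 = 5/(-80) + 32556 = 5*(-1/80) + 32556 = -1/16 + 32556 = 520895/16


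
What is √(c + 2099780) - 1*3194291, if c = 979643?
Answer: -3194291 + √3079423 ≈ -3.1925e+6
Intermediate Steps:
√(c + 2099780) - 1*3194291 = √(979643 + 2099780) - 1*3194291 = √3079423 - 3194291 = -3194291 + √3079423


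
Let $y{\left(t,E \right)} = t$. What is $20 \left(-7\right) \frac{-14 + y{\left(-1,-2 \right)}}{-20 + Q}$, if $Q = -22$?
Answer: $-50$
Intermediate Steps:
$20 \left(-7\right) \frac{-14 + y{\left(-1,-2 \right)}}{-20 + Q} = 20 \left(-7\right) \frac{-14 - 1}{-20 - 22} = - 140 \left(- \frac{15}{-42}\right) = - 140 \left(\left(-15\right) \left(- \frac{1}{42}\right)\right) = \left(-140\right) \frac{5}{14} = -50$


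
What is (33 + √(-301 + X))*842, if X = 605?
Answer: 27786 + 3368*√19 ≈ 42467.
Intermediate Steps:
(33 + √(-301 + X))*842 = (33 + √(-301 + 605))*842 = (33 + √304)*842 = (33 + 4*√19)*842 = 27786 + 3368*√19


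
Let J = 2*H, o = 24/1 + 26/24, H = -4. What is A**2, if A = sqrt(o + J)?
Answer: 205/12 ≈ 17.083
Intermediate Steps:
o = 301/12 (o = 24*1 + 26*(1/24) = 24 + 13/12 = 301/12 ≈ 25.083)
J = -8 (J = 2*(-4) = -8)
A = sqrt(615)/6 (A = sqrt(301/12 - 8) = sqrt(205/12) = sqrt(615)/6 ≈ 4.1332)
A**2 = (sqrt(615)/6)**2 = 205/12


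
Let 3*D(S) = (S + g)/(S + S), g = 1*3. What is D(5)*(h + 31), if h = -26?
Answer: 4/3 ≈ 1.3333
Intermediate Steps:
g = 3
D(S) = (3 + S)/(6*S) (D(S) = ((S + 3)/(S + S))/3 = ((3 + S)/((2*S)))/3 = ((3 + S)*(1/(2*S)))/3 = ((3 + S)/(2*S))/3 = (3 + S)/(6*S))
D(5)*(h + 31) = ((⅙)*(3 + 5)/5)*(-26 + 31) = ((⅙)*(⅕)*8)*5 = (4/15)*5 = 4/3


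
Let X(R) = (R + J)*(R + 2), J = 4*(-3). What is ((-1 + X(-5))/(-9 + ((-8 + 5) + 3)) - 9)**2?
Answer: 17161/81 ≈ 211.86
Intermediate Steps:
J = -12
X(R) = (-12 + R)*(2 + R) (X(R) = (R - 12)*(R + 2) = (-12 + R)*(2 + R))
((-1 + X(-5))/(-9 + ((-8 + 5) + 3)) - 9)**2 = ((-1 + (-24 + (-5)**2 - 10*(-5)))/(-9 + ((-8 + 5) + 3)) - 9)**2 = ((-1 + (-24 + 25 + 50))/(-9 + (-3 + 3)) - 9)**2 = ((-1 + 51)/(-9 + 0) - 9)**2 = (50/(-9) - 9)**2 = (50*(-1/9) - 9)**2 = (-50/9 - 9)**2 = (-131/9)**2 = 17161/81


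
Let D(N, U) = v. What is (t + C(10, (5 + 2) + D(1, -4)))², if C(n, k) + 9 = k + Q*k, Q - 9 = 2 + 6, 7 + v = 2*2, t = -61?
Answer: 4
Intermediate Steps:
v = -3 (v = -7 + 2*2 = -7 + 4 = -3)
D(N, U) = -3
Q = 17 (Q = 9 + (2 + 6) = 9 + 8 = 17)
C(n, k) = -9 + 18*k (C(n, k) = -9 + (k + 17*k) = -9 + 18*k)
(t + C(10, (5 + 2) + D(1, -4)))² = (-61 + (-9 + 18*((5 + 2) - 3)))² = (-61 + (-9 + 18*(7 - 3)))² = (-61 + (-9 + 18*4))² = (-61 + (-9 + 72))² = (-61 + 63)² = 2² = 4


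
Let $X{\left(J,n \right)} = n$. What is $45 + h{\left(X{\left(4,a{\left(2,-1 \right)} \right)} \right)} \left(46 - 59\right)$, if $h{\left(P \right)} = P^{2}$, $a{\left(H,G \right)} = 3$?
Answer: $-72$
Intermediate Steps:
$45 + h{\left(X{\left(4,a{\left(2,-1 \right)} \right)} \right)} \left(46 - 59\right) = 45 + 3^{2} \left(46 - 59\right) = 45 + 9 \left(-13\right) = 45 - 117 = -72$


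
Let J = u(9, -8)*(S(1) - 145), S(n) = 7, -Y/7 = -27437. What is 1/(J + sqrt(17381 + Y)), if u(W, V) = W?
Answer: -621/666562 - sqrt(13090)/333281 ≈ -0.0012749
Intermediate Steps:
Y = 192059 (Y = -7*(-27437) = 192059)
J = -1242 (J = 9*(7 - 145) = 9*(-138) = -1242)
1/(J + sqrt(17381 + Y)) = 1/(-1242 + sqrt(17381 + 192059)) = 1/(-1242 + sqrt(209440)) = 1/(-1242 + 4*sqrt(13090))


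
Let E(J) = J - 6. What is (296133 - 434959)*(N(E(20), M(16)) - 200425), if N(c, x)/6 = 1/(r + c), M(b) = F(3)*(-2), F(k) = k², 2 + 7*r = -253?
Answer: 4368405395542/157 ≈ 2.7824e+10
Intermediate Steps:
r = -255/7 (r = -2/7 + (⅐)*(-253) = -2/7 - 253/7 = -255/7 ≈ -36.429)
E(J) = -6 + J
M(b) = -18 (M(b) = 3²*(-2) = 9*(-2) = -18)
N(c, x) = 6/(-255/7 + c)
(296133 - 434959)*(N(E(20), M(16)) - 200425) = (296133 - 434959)*(42/(-255 + 7*(-6 + 20)) - 200425) = -138826*(42/(-255 + 7*14) - 200425) = -138826*(42/(-255 + 98) - 200425) = -138826*(42/(-157) - 200425) = -138826*(42*(-1/157) - 200425) = -138826*(-42/157 - 200425) = -138826*(-31466767/157) = 4368405395542/157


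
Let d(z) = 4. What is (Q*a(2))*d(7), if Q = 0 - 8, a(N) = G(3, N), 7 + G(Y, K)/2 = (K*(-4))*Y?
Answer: 1984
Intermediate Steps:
G(Y, K) = -14 - 8*K*Y (G(Y, K) = -14 + 2*((K*(-4))*Y) = -14 + 2*((-4*K)*Y) = -14 + 2*(-4*K*Y) = -14 - 8*K*Y)
a(N) = -14 - 24*N (a(N) = -14 - 8*N*3 = -14 - 24*N)
Q = -8
(Q*a(2))*d(7) = -8*(-14 - 24*2)*4 = -8*(-14 - 48)*4 = -8*(-62)*4 = 496*4 = 1984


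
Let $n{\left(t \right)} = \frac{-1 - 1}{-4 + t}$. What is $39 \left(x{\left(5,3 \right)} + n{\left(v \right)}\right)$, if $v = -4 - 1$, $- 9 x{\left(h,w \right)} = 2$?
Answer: $0$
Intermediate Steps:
$x{\left(h,w \right)} = - \frac{2}{9}$ ($x{\left(h,w \right)} = \left(- \frac{1}{9}\right) 2 = - \frac{2}{9}$)
$v = -5$
$n{\left(t \right)} = - \frac{2}{-4 + t}$
$39 \left(x{\left(5,3 \right)} + n{\left(v \right)}\right) = 39 \left(- \frac{2}{9} - \frac{2}{-4 - 5}\right) = 39 \left(- \frac{2}{9} - \frac{2}{-9}\right) = 39 \left(- \frac{2}{9} - - \frac{2}{9}\right) = 39 \left(- \frac{2}{9} + \frac{2}{9}\right) = 39 \cdot 0 = 0$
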